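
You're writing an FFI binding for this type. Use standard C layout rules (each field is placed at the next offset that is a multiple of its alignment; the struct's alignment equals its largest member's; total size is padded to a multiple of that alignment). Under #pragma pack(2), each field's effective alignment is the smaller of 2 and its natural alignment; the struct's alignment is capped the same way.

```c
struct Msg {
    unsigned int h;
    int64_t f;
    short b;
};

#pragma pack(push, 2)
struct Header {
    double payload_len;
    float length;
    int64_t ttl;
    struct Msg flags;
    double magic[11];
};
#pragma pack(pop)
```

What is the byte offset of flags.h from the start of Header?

20

Msg: h at 0 (size 4, align 4) → ends 4; pad 4 to align 8 for f; f at 8 (size 8, align 8) → ends 16; b at 16 (size 2, align 2) → ends 18; tail pad 6 to reach multiple of 8; total 24 bytes, alignment 8
payload_len at 0 (size 8, align 2) → ends 8
length at 8 (size 4, align 2) → ends 12
ttl at 12 (size 8, align 2) → ends 20
flags at 20 (size 24, align 2) → ends 44
within Msg: h at 0
20 + 0 = 20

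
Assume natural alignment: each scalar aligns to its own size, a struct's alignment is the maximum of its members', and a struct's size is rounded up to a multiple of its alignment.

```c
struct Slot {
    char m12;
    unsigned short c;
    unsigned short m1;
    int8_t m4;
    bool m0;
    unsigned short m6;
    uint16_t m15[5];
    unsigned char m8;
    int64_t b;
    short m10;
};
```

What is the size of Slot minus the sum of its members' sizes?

0..1  m12  (1B, 1-aligned)
1..2  -- padding (1B)
2..4  c  (2B, 2-aligned)
4..6  m1  (2B, 2-aligned)
6..7  m4  (1B, 1-aligned)
7..8  m0  (1B, 1-aligned)
8..10  m6  (2B, 2-aligned)
10..20  m15  (10B, 2-aligned)
20..21  m8  (1B, 1-aligned)
21..24  -- padding (3B)
24..32  b  (8B, 8-aligned)
32..34  m10  (2B, 2-aligned)
34..40  -- tail padding (6B)
sizeof = 40, alignof = 8
data bytes 30, size 40 → padding 10

10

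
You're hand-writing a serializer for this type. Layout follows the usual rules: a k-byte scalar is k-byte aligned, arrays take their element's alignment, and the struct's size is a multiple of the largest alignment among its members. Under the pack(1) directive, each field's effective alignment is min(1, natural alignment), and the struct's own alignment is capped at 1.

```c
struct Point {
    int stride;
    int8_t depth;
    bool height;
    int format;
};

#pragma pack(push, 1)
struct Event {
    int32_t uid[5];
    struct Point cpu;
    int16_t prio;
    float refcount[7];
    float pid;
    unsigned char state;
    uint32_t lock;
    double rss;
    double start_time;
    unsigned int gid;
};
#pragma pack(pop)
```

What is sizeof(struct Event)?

91 bytes

Point: 0..4  stride  (4B, 4-aligned); 4..5  depth  (1B, 1-aligned); 5..6  height  (1B, 1-aligned); 6..8  -- padding (2B); 8..12  format  (4B, 4-aligned); sizeof = 12, alignof = 4
0..20  uid  (20B, 1-aligned)
20..32  cpu  (12B, 1-aligned)
32..34  prio  (2B, 1-aligned)
34..62  refcount  (28B, 1-aligned)
62..66  pid  (4B, 1-aligned)
66..67  state  (1B, 1-aligned)
67..71  lock  (4B, 1-aligned)
71..79  rss  (8B, 1-aligned)
79..87  start_time  (8B, 1-aligned)
87..91  gid  (4B, 1-aligned)
sizeof = 91, alignof = 1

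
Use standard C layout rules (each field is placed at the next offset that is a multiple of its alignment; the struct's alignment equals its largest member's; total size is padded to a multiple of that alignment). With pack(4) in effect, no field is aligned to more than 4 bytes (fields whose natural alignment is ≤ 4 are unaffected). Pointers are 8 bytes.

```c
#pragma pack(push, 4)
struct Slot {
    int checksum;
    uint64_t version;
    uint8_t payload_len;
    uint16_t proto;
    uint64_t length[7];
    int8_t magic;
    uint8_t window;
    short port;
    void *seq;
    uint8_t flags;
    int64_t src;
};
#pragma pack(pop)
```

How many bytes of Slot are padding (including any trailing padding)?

@0: checksum [4B, align 4] → 4
@4: version [8B, align 4] → 12
@12: payload_len [1B, align 1] → 13
+1 pad (align 2)
@14: proto [2B, align 2] → 16
@16: length [56B, align 4] → 72
@72: magic [1B, align 1] → 73
@73: window [1B, align 1] → 74
@74: port [2B, align 2] → 76
@76: seq [8B, align 4] → 84
@84: flags [1B, align 1] → 85
+3 pad (align 4)
@88: src [8B, align 4] → 96
size 96, align 4
data bytes 92, size 96 → padding 4

4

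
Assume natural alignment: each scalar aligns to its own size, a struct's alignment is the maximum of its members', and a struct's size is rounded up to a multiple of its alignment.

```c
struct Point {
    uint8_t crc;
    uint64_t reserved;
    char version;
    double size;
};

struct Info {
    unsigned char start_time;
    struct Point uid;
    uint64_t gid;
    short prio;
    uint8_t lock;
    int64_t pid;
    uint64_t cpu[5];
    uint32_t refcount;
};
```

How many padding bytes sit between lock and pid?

5

Point: 0..1  crc  (1B, 1-aligned); 1..8  -- padding (7B); 8..16  reserved  (8B, 8-aligned); 16..17  version  (1B, 1-aligned); 17..24  -- padding (7B); 24..32  size  (8B, 8-aligned); sizeof = 32, alignof = 8
0..1  start_time  (1B, 1-aligned)
1..8  -- padding (7B)
8..40  uid  (32B, 8-aligned)
40..48  gid  (8B, 8-aligned)
48..50  prio  (2B, 2-aligned)
50..51  lock  (1B, 1-aligned)
51..56  -- padding (5B)
56..64  pid  (8B, 8-aligned)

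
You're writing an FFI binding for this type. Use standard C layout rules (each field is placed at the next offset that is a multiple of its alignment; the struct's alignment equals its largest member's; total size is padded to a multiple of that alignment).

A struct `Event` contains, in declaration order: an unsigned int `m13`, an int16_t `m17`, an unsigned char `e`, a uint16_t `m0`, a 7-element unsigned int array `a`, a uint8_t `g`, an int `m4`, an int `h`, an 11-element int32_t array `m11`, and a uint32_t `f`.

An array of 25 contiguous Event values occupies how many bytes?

m13 at 0 (size 4, align 4) → ends 4
m17 at 4 (size 2, align 2) → ends 6
e at 6 (size 1, align 1) → ends 7
pad 1 to align 2 for m0
m0 at 8 (size 2, align 2) → ends 10
pad 2 to align 4 for a
a at 12 (size 28, align 4) → ends 40
g at 40 (size 1, align 1) → ends 41
pad 3 to align 4 for m4
m4 at 44 (size 4, align 4) → ends 48
h at 48 (size 4, align 4) → ends 52
m11 at 52 (size 44, align 4) → ends 96
f at 96 (size 4, align 4) → ends 100
total 100 bytes, alignment 4
array of 25: 25 × 100 = 2500

2500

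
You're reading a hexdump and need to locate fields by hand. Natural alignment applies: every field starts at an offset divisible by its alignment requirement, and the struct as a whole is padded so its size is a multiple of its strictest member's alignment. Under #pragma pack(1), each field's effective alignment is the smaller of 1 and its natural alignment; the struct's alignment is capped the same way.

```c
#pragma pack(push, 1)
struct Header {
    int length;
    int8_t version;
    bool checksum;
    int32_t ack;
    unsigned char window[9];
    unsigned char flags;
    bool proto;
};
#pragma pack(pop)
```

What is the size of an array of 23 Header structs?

483

0..4  length  (4B, 1-aligned)
4..5  version  (1B, 1-aligned)
5..6  checksum  (1B, 1-aligned)
6..10  ack  (4B, 1-aligned)
10..19  window  (9B, 1-aligned)
19..20  flags  (1B, 1-aligned)
20..21  proto  (1B, 1-aligned)
sizeof = 21, alignof = 1
array of 23: 23 × 21 = 483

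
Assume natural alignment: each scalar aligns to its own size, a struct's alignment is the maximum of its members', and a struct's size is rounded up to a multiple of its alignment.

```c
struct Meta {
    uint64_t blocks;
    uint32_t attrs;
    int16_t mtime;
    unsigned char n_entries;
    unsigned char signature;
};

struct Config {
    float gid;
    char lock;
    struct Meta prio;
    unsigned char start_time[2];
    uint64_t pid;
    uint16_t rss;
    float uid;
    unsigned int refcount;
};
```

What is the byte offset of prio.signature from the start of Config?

Meta: @0: blocks [8B, align 8] → 8; @8: attrs [4B, align 4] → 12; @12: mtime [2B, align 2] → 14; @14: n_entries [1B, align 1] → 15; @15: signature [1B, align 1] → 16; size 16, align 8
@0: gid [4B, align 4] → 4
@4: lock [1B, align 1] → 5
+3 pad (align 8)
@8: prio [16B, align 8] → 24
within Meta: signature at 15
8 + 15 = 23

23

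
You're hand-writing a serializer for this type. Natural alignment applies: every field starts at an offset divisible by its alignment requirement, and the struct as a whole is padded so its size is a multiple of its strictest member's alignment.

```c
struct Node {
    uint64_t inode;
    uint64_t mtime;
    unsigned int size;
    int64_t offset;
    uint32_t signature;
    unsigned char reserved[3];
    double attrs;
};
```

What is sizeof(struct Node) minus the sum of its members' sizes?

5

0..8  inode  (8B, 8-aligned)
8..16  mtime  (8B, 8-aligned)
16..20  size  (4B, 4-aligned)
20..24  -- padding (4B)
24..32  offset  (8B, 8-aligned)
32..36  signature  (4B, 4-aligned)
36..39  reserved  (3B, 1-aligned)
39..40  -- padding (1B)
40..48  attrs  (8B, 8-aligned)
sizeof = 48, alignof = 8
data bytes 43, size 48 → padding 5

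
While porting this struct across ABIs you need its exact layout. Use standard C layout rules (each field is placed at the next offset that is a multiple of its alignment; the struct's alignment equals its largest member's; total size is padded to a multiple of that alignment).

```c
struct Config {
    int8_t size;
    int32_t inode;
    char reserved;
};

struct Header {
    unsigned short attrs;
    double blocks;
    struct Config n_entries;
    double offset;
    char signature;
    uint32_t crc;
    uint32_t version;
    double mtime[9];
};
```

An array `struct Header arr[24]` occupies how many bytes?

3072

Config: @0: size [1B, align 1] → 1; +3 pad (align 4); @4: inode [4B, align 4] → 8; @8: reserved [1B, align 1] → 9; +3 tail pad (align 4); size 12, align 4
@0: attrs [2B, align 2] → 2
+6 pad (align 8)
@8: blocks [8B, align 8] → 16
@16: n_entries [12B, align 4] → 28
+4 pad (align 8)
@32: offset [8B, align 8] → 40
@40: signature [1B, align 1] → 41
+3 pad (align 4)
@44: crc [4B, align 4] → 48
@48: version [4B, align 4] → 52
+4 pad (align 8)
@56: mtime [72B, align 8] → 128
size 128, align 8
array of 24: 24 × 128 = 3072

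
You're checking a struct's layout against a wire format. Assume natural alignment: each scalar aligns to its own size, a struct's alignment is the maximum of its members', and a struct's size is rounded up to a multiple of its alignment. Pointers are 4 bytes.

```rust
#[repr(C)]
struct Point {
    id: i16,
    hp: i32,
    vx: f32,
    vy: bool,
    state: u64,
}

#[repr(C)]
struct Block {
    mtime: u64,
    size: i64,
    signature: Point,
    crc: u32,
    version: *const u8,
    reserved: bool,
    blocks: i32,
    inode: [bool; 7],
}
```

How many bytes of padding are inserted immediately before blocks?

3

Point: @0: id [2B, align 2] → 2; +2 pad (align 4); @4: hp [4B, align 4] → 8; @8: vx [4B, align 4] → 12; @12: vy [1B, align 1] → 13; +3 pad (align 8); @16: state [8B, align 8] → 24; size 24, align 8
@0: mtime [8B, align 8] → 8
@8: size [8B, align 8] → 16
@16: signature [24B, align 8] → 40
@40: crc [4B, align 4] → 44
@44: version [4B, align 4] → 48
@48: reserved [1B, align 1] → 49
+3 pad (align 4)
@52: blocks [4B, align 4] → 56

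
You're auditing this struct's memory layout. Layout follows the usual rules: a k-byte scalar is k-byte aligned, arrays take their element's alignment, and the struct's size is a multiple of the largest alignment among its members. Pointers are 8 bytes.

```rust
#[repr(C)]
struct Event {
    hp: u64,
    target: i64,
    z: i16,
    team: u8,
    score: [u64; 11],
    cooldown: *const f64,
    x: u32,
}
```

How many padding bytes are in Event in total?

9

0..8  hp  (8B, 8-aligned)
8..16  target  (8B, 8-aligned)
16..18  z  (2B, 2-aligned)
18..19  team  (1B, 1-aligned)
19..24  -- padding (5B)
24..112  score  (88B, 8-aligned)
112..120  cooldown  (8B, 8-aligned)
120..124  x  (4B, 4-aligned)
124..128  -- tail padding (4B)
sizeof = 128, alignof = 8
data bytes 119, size 128 → padding 9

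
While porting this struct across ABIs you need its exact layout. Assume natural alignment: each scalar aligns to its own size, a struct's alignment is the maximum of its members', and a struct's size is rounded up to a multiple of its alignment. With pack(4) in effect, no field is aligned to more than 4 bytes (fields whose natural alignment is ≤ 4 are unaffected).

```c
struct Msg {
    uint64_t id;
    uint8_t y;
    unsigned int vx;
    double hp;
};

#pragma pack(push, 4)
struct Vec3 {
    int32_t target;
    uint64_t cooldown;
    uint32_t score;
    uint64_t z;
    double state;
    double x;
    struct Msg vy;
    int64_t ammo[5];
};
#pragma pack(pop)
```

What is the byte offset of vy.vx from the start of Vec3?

Msg: 0..8  id  (8B, 8-aligned); 8..9  y  (1B, 1-aligned); 9..12  -- padding (3B); 12..16  vx  (4B, 4-aligned); 16..24  hp  (8B, 8-aligned); sizeof = 24, alignof = 8
0..4  target  (4B, 4-aligned)
4..12  cooldown  (8B, 4-aligned)
12..16  score  (4B, 4-aligned)
16..24  z  (8B, 4-aligned)
24..32  state  (8B, 4-aligned)
32..40  x  (8B, 4-aligned)
40..64  vy  (24B, 4-aligned)
within Msg: vx at 12
40 + 12 = 52

52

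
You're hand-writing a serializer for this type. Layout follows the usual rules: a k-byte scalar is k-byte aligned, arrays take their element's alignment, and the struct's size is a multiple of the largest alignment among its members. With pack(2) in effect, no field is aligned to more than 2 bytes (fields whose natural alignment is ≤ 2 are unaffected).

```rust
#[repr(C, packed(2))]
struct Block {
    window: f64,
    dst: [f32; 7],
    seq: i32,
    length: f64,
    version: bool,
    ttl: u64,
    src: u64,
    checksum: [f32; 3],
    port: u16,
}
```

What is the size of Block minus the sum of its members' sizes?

1

@0: window [8B, align 2] → 8
@8: dst [28B, align 2] → 36
@36: seq [4B, align 2] → 40
@40: length [8B, align 2] → 48
@48: version [1B, align 1] → 49
+1 pad (align 2)
@50: ttl [8B, align 2] → 58
@58: src [8B, align 2] → 66
@66: checksum [12B, align 2] → 78
@78: port [2B, align 2] → 80
size 80, align 2
data bytes 79, size 80 → padding 1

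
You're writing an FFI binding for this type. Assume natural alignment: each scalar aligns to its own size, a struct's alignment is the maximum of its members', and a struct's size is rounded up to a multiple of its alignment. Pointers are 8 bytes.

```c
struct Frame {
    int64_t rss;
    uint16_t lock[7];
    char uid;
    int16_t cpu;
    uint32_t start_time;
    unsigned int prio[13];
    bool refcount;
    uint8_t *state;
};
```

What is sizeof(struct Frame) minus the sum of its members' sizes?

@0: rss [8B, align 8] → 8
@8: lock [14B, align 2] → 22
@22: uid [1B, align 1] → 23
+1 pad (align 2)
@24: cpu [2B, align 2] → 26
+2 pad (align 4)
@28: start_time [4B, align 4] → 32
@32: prio [52B, align 4] → 84
@84: refcount [1B, align 1] → 85
+3 pad (align 8)
@88: state [8B, align 8] → 96
size 96, align 8
data bytes 90, size 96 → padding 6

6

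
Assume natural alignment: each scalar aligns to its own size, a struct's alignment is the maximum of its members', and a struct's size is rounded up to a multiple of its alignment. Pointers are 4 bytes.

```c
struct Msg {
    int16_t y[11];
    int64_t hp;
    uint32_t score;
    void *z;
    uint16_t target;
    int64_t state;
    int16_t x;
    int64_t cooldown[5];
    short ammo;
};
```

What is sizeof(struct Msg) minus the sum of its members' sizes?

20

y at 0 (size 22, align 2) → ends 22
pad 2 to align 8 for hp
hp at 24 (size 8, align 8) → ends 32
score at 32 (size 4, align 4) → ends 36
z at 36 (size 4, align 4) → ends 40
target at 40 (size 2, align 2) → ends 42
pad 6 to align 8 for state
state at 48 (size 8, align 8) → ends 56
x at 56 (size 2, align 2) → ends 58
pad 6 to align 8 for cooldown
cooldown at 64 (size 40, align 8) → ends 104
ammo at 104 (size 2, align 2) → ends 106
tail pad 6 to reach multiple of 8
total 112 bytes, alignment 8
data bytes 92, size 112 → padding 20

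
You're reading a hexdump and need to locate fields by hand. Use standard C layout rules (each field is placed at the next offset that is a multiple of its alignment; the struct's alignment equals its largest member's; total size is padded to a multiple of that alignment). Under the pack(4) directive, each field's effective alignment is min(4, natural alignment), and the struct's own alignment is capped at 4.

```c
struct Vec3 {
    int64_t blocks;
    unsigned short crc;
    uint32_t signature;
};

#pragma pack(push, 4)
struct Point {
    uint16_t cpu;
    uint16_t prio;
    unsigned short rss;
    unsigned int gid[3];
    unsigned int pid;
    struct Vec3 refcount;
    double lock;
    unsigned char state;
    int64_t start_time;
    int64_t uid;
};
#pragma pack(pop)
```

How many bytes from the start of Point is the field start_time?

Vec3: blocks at 0 (size 8, align 8) → ends 8; crc at 8 (size 2, align 2) → ends 10; pad 2 to align 4 for signature; signature at 12 (size 4, align 4) → ends 16; total 16 bytes, alignment 8
cpu at 0 (size 2, align 2) → ends 2
prio at 2 (size 2, align 2) → ends 4
rss at 4 (size 2, align 2) → ends 6
pad 2 to align 4 for gid
gid at 8 (size 12, align 4) → ends 20
pid at 20 (size 4, align 4) → ends 24
refcount at 24 (size 16, align 4) → ends 40
lock at 40 (size 8, align 4) → ends 48
state at 48 (size 1, align 1) → ends 49
pad 3 to align 4 for start_time
start_time at 52 (size 8, align 4) → ends 60

52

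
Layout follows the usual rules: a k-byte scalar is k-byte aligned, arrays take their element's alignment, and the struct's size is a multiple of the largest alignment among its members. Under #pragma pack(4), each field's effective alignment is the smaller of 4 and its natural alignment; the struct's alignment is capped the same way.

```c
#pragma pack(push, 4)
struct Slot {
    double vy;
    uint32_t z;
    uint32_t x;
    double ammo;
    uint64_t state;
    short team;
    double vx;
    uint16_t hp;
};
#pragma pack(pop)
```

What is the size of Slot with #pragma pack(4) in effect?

vy at 0 (size 8, align 4) → ends 8
z at 8 (size 4, align 4) → ends 12
x at 12 (size 4, align 4) → ends 16
ammo at 16 (size 8, align 4) → ends 24
state at 24 (size 8, align 4) → ends 32
team at 32 (size 2, align 2) → ends 34
pad 2 to align 4 for vx
vx at 36 (size 8, align 4) → ends 44
hp at 44 (size 2, align 2) → ends 46
tail pad 2 to reach multiple of 4
total 48 bytes, alignment 4

48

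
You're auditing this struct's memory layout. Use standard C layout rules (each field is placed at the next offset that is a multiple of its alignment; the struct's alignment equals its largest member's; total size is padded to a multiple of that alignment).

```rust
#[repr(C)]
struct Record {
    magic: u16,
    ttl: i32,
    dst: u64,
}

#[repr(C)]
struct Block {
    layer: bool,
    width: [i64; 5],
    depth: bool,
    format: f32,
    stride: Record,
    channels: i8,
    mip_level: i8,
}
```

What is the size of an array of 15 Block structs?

Record: magic at 0 (size 2, align 2) → ends 2; pad 2 to align 4 for ttl; ttl at 4 (size 4, align 4) → ends 8; dst at 8 (size 8, align 8) → ends 16; total 16 bytes, alignment 8
layer at 0 (size 1, align 1) → ends 1
pad 7 to align 8 for width
width at 8 (size 40, align 8) → ends 48
depth at 48 (size 1, align 1) → ends 49
pad 3 to align 4 for format
format at 52 (size 4, align 4) → ends 56
stride at 56 (size 16, align 8) → ends 72
channels at 72 (size 1, align 1) → ends 73
mip_level at 73 (size 1, align 1) → ends 74
tail pad 6 to reach multiple of 8
total 80 bytes, alignment 8
array of 15: 15 × 80 = 1200

1200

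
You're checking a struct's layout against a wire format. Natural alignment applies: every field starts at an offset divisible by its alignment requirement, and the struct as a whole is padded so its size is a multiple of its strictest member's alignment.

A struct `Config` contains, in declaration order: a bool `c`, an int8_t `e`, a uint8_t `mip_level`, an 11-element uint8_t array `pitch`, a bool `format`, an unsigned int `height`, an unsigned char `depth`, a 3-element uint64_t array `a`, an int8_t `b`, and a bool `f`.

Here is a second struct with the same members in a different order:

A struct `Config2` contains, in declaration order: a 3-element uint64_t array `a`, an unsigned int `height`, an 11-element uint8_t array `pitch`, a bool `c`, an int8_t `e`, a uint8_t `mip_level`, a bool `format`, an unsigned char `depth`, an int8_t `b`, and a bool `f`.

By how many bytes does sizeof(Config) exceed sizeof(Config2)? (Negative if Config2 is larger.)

0..1  c  (1B, 1-aligned)
1..2  e  (1B, 1-aligned)
2..3  mip_level  (1B, 1-aligned)
3..14  pitch  (11B, 1-aligned)
14..15  format  (1B, 1-aligned)
15..16  -- padding (1B)
16..20  height  (4B, 4-aligned)
20..21  depth  (1B, 1-aligned)
21..24  -- padding (3B)
24..48  a  (24B, 8-aligned)
48..49  b  (1B, 1-aligned)
49..50  f  (1B, 1-aligned)
50..56  -- tail padding (6B)
sizeof = 56, alignof = 8
— Config2 —
0..24  a  (24B, 8-aligned)
24..28  height  (4B, 4-aligned)
28..39  pitch  (11B, 1-aligned)
39..40  c  (1B, 1-aligned)
40..41  e  (1B, 1-aligned)
41..42  mip_level  (1B, 1-aligned)
42..43  format  (1B, 1-aligned)
43..44  depth  (1B, 1-aligned)
44..45  b  (1B, 1-aligned)
45..46  f  (1B, 1-aligned)
46..48  -- tail padding (2B)
sizeof = 48, alignof = 8
56 − 48 = 8

8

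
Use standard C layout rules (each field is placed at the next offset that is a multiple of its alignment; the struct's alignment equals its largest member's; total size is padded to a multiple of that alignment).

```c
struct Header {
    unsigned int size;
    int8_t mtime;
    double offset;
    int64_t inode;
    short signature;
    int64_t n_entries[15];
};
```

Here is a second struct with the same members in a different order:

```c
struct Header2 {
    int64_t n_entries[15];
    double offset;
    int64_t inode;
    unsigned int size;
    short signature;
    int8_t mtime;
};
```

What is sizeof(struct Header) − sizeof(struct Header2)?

0..4  size  (4B, 4-aligned)
4..5  mtime  (1B, 1-aligned)
5..8  -- padding (3B)
8..16  offset  (8B, 8-aligned)
16..24  inode  (8B, 8-aligned)
24..26  signature  (2B, 2-aligned)
26..32  -- padding (6B)
32..152  n_entries  (120B, 8-aligned)
sizeof = 152, alignof = 8
— Header2 —
0..120  n_entries  (120B, 8-aligned)
120..128  offset  (8B, 8-aligned)
128..136  inode  (8B, 8-aligned)
136..140  size  (4B, 4-aligned)
140..142  signature  (2B, 2-aligned)
142..143  mtime  (1B, 1-aligned)
143..144  -- tail padding (1B)
sizeof = 144, alignof = 8
152 − 144 = 8

8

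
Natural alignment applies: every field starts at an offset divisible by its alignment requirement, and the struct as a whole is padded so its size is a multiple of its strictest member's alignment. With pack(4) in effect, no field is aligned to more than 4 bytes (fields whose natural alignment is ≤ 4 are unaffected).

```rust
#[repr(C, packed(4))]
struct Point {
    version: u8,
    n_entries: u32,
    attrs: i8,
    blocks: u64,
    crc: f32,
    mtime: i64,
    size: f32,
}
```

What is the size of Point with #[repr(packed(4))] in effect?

36

@0: version [1B, align 1] → 1
+3 pad (align 4)
@4: n_entries [4B, align 4] → 8
@8: attrs [1B, align 1] → 9
+3 pad (align 4)
@12: blocks [8B, align 4] → 20
@20: crc [4B, align 4] → 24
@24: mtime [8B, align 4] → 32
@32: size [4B, align 4] → 36
size 36, align 4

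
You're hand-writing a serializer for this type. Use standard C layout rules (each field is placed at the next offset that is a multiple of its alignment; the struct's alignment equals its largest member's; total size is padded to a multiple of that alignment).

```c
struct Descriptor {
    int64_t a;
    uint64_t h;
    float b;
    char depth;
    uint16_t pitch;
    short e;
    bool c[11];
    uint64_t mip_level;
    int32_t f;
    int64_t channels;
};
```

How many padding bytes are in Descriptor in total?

8

0..8  a  (8B, 8-aligned)
8..16  h  (8B, 8-aligned)
16..20  b  (4B, 4-aligned)
20..21  depth  (1B, 1-aligned)
21..22  -- padding (1B)
22..24  pitch  (2B, 2-aligned)
24..26  e  (2B, 2-aligned)
26..37  c  (11B, 1-aligned)
37..40  -- padding (3B)
40..48  mip_level  (8B, 8-aligned)
48..52  f  (4B, 4-aligned)
52..56  -- padding (4B)
56..64  channels  (8B, 8-aligned)
sizeof = 64, alignof = 8
data bytes 56, size 64 → padding 8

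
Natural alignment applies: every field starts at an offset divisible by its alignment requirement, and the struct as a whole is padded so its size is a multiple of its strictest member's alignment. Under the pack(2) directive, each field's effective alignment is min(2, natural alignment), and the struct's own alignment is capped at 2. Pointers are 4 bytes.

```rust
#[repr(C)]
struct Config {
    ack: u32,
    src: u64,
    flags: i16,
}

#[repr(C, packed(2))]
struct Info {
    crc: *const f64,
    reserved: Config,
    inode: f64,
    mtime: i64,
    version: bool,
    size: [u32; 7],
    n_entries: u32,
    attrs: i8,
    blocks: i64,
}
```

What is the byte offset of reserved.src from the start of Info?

Config: ack at 0 (size 4, align 4) → ends 4; pad 4 to align 8 for src; src at 8 (size 8, align 8) → ends 16; flags at 16 (size 2, align 2) → ends 18; tail pad 6 to reach multiple of 8; total 24 bytes, alignment 8
crc at 0 (size 4, align 2) → ends 4
reserved at 4 (size 24, align 2) → ends 28
within Config: src at 8
4 + 8 = 12

12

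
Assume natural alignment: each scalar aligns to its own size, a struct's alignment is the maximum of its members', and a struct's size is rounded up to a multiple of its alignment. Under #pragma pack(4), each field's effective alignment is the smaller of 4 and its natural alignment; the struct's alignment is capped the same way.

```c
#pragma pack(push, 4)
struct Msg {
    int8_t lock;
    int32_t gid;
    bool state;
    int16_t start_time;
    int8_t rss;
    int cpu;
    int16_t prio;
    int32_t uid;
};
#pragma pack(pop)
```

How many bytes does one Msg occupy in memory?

0..1  lock  (1B, 1-aligned)
1..4  -- padding (3B)
4..8  gid  (4B, 4-aligned)
8..9  state  (1B, 1-aligned)
9..10  -- padding (1B)
10..12  start_time  (2B, 2-aligned)
12..13  rss  (1B, 1-aligned)
13..16  -- padding (3B)
16..20  cpu  (4B, 4-aligned)
20..22  prio  (2B, 2-aligned)
22..24  -- padding (2B)
24..28  uid  (4B, 4-aligned)
sizeof = 28, alignof = 4

28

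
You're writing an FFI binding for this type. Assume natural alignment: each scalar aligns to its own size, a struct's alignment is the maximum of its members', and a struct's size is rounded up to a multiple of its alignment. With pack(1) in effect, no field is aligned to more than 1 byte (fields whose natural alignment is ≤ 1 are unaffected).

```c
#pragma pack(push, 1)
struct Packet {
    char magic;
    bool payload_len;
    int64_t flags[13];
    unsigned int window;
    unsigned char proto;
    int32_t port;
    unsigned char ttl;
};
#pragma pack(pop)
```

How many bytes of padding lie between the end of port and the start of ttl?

magic at 0 (size 1, align 1) → ends 1
payload_len at 1 (size 1, align 1) → ends 2
flags at 2 (size 104, align 1) → ends 106
window at 106 (size 4, align 1) → ends 110
proto at 110 (size 1, align 1) → ends 111
port at 111 (size 4, align 1) → ends 115
ttl at 115 (size 1, align 1) → ends 116

0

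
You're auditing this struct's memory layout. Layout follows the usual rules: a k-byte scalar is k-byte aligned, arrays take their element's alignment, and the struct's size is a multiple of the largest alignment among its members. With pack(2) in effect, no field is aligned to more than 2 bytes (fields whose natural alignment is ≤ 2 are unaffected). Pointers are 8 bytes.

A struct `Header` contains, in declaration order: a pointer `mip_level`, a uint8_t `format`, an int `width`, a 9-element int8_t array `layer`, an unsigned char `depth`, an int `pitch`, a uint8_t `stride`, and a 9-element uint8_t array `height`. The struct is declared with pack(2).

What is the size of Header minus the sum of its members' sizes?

1

@0: mip_level [8B, align 2] → 8
@8: format [1B, align 1] → 9
+1 pad (align 2)
@10: width [4B, align 2] → 14
@14: layer [9B, align 1] → 23
@23: depth [1B, align 1] → 24
@24: pitch [4B, align 2] → 28
@28: stride [1B, align 1] → 29
@29: height [9B, align 1] → 38
size 38, align 2
data bytes 37, size 38 → padding 1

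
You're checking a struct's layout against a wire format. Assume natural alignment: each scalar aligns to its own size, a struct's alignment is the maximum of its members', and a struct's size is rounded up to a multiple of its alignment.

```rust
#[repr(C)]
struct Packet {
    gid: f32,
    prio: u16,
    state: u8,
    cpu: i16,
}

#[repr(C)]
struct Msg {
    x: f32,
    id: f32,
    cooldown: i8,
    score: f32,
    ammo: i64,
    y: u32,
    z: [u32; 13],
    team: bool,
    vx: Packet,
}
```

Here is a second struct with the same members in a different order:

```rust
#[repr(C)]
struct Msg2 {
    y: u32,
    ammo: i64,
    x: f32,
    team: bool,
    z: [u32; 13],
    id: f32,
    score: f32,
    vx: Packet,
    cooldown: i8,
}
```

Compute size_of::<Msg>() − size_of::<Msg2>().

-8

Packet: gid at 0 (size 4, align 4) → ends 4; prio at 4 (size 2, align 2) → ends 6; state at 6 (size 1, align 1) → ends 7; pad 1 to align 2 for cpu; cpu at 8 (size 2, align 2) → ends 10; tail pad 2 to reach multiple of 4; total 12 bytes, alignment 4
x at 0 (size 4, align 4) → ends 4
id at 4 (size 4, align 4) → ends 8
cooldown at 8 (size 1, align 1) → ends 9
pad 3 to align 4 for score
score at 12 (size 4, align 4) → ends 16
ammo at 16 (size 8, align 8) → ends 24
y at 24 (size 4, align 4) → ends 28
z at 28 (size 52, align 4) → ends 80
team at 80 (size 1, align 1) → ends 81
pad 3 to align 4 for vx
vx at 84 (size 12, align 4) → ends 96
total 96 bytes, alignment 8
— Msg2 —
y at 0 (size 4, align 4) → ends 4
pad 4 to align 8 for ammo
ammo at 8 (size 8, align 8) → ends 16
x at 16 (size 4, align 4) → ends 20
team at 20 (size 1, align 1) → ends 21
pad 3 to align 4 for z
z at 24 (size 52, align 4) → ends 76
id at 76 (size 4, align 4) → ends 80
score at 80 (size 4, align 4) → ends 84
vx at 84 (size 12, align 4) → ends 96
cooldown at 96 (size 1, align 1) → ends 97
tail pad 7 to reach multiple of 8
total 104 bytes, alignment 8
96 − 104 = -8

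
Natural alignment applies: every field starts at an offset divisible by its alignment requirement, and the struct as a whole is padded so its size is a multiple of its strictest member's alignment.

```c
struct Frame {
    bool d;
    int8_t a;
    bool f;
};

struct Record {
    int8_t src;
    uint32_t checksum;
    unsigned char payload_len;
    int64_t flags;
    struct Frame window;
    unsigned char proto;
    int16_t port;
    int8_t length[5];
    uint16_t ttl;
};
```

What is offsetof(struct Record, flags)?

16

Frame: @0: d [1B, align 1] → 1; @1: a [1B, align 1] → 2; @2: f [1B, align 1] → 3; size 3, align 1
@0: src [1B, align 1] → 1
+3 pad (align 4)
@4: checksum [4B, align 4] → 8
@8: payload_len [1B, align 1] → 9
+7 pad (align 8)
@16: flags [8B, align 8] → 24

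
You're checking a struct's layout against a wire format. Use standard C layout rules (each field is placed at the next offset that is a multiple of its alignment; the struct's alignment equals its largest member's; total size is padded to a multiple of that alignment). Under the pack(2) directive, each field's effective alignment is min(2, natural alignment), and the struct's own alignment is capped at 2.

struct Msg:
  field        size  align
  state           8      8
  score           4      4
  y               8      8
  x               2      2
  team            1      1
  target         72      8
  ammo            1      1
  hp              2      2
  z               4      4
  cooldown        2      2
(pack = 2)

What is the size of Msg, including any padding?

106 bytes

0..8  state  (8B, 2-aligned)
8..12  score  (4B, 2-aligned)
12..20  y  (8B, 2-aligned)
20..22  x  (2B, 2-aligned)
22..23  team  (1B, 1-aligned)
23..24  -- padding (1B)
24..96  target  (72B, 2-aligned)
96..97  ammo  (1B, 1-aligned)
97..98  -- padding (1B)
98..100  hp  (2B, 2-aligned)
100..104  z  (4B, 2-aligned)
104..106  cooldown  (2B, 2-aligned)
sizeof = 106, alignof = 2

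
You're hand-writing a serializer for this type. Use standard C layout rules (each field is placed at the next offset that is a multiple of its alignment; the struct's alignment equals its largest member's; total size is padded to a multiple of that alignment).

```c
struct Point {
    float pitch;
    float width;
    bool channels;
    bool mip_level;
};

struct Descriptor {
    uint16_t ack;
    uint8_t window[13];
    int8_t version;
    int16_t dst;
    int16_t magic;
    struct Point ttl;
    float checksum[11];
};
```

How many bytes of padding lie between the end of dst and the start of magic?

Point: 0..4  pitch  (4B, 4-aligned); 4..8  width  (4B, 4-aligned); 8..9  channels  (1B, 1-aligned); 9..10  mip_level  (1B, 1-aligned); 10..12  -- tail padding (2B); sizeof = 12, alignof = 4
0..2  ack  (2B, 2-aligned)
2..15  window  (13B, 1-aligned)
15..16  version  (1B, 1-aligned)
16..18  dst  (2B, 2-aligned)
18..20  magic  (2B, 2-aligned)

0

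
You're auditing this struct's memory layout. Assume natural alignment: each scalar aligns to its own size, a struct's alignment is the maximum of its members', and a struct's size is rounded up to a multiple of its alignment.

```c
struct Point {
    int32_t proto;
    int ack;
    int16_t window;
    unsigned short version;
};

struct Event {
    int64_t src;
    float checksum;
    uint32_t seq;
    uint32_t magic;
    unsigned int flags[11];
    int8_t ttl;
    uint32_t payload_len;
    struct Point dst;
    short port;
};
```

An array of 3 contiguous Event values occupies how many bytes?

Point: proto at 0 (size 4, align 4) → ends 4; ack at 4 (size 4, align 4) → ends 8; window at 8 (size 2, align 2) → ends 10; version at 10 (size 2, align 2) → ends 12; total 12 bytes, alignment 4
src at 0 (size 8, align 8) → ends 8
checksum at 8 (size 4, align 4) → ends 12
seq at 12 (size 4, align 4) → ends 16
magic at 16 (size 4, align 4) → ends 20
flags at 20 (size 44, align 4) → ends 64
ttl at 64 (size 1, align 1) → ends 65
pad 3 to align 4 for payload_len
payload_len at 68 (size 4, align 4) → ends 72
dst at 72 (size 12, align 4) → ends 84
port at 84 (size 2, align 2) → ends 86
tail pad 2 to reach multiple of 8
total 88 bytes, alignment 8
array of 3: 3 × 88 = 264

264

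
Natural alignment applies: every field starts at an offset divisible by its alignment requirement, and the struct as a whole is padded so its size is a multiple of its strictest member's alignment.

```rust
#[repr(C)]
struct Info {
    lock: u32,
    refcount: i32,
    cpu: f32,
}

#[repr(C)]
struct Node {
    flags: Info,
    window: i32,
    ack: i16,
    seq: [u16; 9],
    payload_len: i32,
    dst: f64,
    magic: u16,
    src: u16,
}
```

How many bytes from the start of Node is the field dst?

40

Info: @0: lock [4B, align 4] → 4; @4: refcount [4B, align 4] → 8; @8: cpu [4B, align 4] → 12; size 12, align 4
@0: flags [12B, align 4] → 12
@12: window [4B, align 4] → 16
@16: ack [2B, align 2] → 18
@18: seq [18B, align 2] → 36
@36: payload_len [4B, align 4] → 40
@40: dst [8B, align 8] → 48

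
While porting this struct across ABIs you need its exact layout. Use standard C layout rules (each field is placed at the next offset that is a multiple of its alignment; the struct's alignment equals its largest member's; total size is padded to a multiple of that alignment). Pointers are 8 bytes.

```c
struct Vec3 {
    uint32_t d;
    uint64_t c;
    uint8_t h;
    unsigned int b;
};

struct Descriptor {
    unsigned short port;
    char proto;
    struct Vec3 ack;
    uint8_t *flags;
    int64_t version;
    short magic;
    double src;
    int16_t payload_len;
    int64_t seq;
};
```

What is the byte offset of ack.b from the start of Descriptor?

28

Vec3: @0: d [4B, align 4] → 4; +4 pad (align 8); @8: c [8B, align 8] → 16; @16: h [1B, align 1] → 17; +3 pad (align 4); @20: b [4B, align 4] → 24; size 24, align 8
@0: port [2B, align 2] → 2
@2: proto [1B, align 1] → 3
+5 pad (align 8)
@8: ack [24B, align 8] → 32
within Vec3: b at 20
8 + 20 = 28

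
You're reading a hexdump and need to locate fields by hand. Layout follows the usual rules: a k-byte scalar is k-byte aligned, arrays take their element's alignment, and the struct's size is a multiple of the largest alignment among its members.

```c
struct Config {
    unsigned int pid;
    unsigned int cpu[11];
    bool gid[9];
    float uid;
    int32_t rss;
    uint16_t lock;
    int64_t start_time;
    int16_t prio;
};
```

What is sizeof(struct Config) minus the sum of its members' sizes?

11

0..4  pid  (4B, 4-aligned)
4..48  cpu  (44B, 4-aligned)
48..57  gid  (9B, 1-aligned)
57..60  -- padding (3B)
60..64  uid  (4B, 4-aligned)
64..68  rss  (4B, 4-aligned)
68..70  lock  (2B, 2-aligned)
70..72  -- padding (2B)
72..80  start_time  (8B, 8-aligned)
80..82  prio  (2B, 2-aligned)
82..88  -- tail padding (6B)
sizeof = 88, alignof = 8
data bytes 77, size 88 → padding 11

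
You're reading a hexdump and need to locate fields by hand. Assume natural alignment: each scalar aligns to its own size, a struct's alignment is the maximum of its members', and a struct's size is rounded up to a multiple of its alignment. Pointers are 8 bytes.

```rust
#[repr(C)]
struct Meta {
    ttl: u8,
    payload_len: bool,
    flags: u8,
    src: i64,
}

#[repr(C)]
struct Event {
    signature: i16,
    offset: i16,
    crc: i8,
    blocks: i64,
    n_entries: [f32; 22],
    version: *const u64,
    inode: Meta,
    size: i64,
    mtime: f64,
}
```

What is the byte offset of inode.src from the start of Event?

Meta: ttl at 0 (size 1, align 1) → ends 1; payload_len at 1 (size 1, align 1) → ends 2; flags at 2 (size 1, align 1) → ends 3; pad 5 to align 8 for src; src at 8 (size 8, align 8) → ends 16; total 16 bytes, alignment 8
signature at 0 (size 2, align 2) → ends 2
offset at 2 (size 2, align 2) → ends 4
crc at 4 (size 1, align 1) → ends 5
pad 3 to align 8 for blocks
blocks at 8 (size 8, align 8) → ends 16
n_entries at 16 (size 88, align 4) → ends 104
version at 104 (size 8, align 8) → ends 112
inode at 112 (size 16, align 8) → ends 128
within Meta: src at 8
112 + 8 = 120

120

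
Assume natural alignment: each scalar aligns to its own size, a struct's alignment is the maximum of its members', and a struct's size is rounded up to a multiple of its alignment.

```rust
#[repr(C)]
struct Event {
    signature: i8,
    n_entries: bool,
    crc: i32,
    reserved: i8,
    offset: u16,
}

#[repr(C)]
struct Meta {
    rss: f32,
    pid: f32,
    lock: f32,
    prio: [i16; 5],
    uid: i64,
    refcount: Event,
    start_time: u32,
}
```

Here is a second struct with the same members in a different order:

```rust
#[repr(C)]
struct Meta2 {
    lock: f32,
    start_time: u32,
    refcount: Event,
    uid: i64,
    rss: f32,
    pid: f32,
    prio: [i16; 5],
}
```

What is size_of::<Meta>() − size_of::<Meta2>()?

Event: 0..1  signature  (1B, 1-aligned); 1..2  n_entries  (1B, 1-aligned); 2..4  -- padding (2B); 4..8  crc  (4B, 4-aligned); 8..9  reserved  (1B, 1-aligned); 9..10  -- padding (1B); 10..12  offset  (2B, 2-aligned); sizeof = 12, alignof = 4
0..4  rss  (4B, 4-aligned)
4..8  pid  (4B, 4-aligned)
8..12  lock  (4B, 4-aligned)
12..22  prio  (10B, 2-aligned)
22..24  -- padding (2B)
24..32  uid  (8B, 8-aligned)
32..44  refcount  (12B, 4-aligned)
44..48  start_time  (4B, 4-aligned)
sizeof = 48, alignof = 8
— Meta2 —
0..4  lock  (4B, 4-aligned)
4..8  start_time  (4B, 4-aligned)
8..20  refcount  (12B, 4-aligned)
20..24  -- padding (4B)
24..32  uid  (8B, 8-aligned)
32..36  rss  (4B, 4-aligned)
36..40  pid  (4B, 4-aligned)
40..50  prio  (10B, 2-aligned)
50..56  -- tail padding (6B)
sizeof = 56, alignof = 8
48 − 56 = -8

-8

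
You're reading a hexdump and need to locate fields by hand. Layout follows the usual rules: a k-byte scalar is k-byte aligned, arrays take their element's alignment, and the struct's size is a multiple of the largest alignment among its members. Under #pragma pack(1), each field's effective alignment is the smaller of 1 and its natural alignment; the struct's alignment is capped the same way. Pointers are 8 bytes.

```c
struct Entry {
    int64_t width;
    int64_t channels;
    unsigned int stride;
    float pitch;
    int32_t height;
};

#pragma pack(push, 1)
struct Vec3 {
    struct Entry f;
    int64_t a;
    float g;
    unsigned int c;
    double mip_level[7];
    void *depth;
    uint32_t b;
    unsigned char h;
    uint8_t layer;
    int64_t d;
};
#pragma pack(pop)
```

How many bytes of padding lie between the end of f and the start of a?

0

Entry: width at 0 (size 8, align 8) → ends 8; channels at 8 (size 8, align 8) → ends 16; stride at 16 (size 4, align 4) → ends 20; pitch at 20 (size 4, align 4) → ends 24; height at 24 (size 4, align 4) → ends 28; tail pad 4 to reach multiple of 8; total 32 bytes, alignment 8
f at 0 (size 32, align 1) → ends 32
a at 32 (size 8, align 1) → ends 40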